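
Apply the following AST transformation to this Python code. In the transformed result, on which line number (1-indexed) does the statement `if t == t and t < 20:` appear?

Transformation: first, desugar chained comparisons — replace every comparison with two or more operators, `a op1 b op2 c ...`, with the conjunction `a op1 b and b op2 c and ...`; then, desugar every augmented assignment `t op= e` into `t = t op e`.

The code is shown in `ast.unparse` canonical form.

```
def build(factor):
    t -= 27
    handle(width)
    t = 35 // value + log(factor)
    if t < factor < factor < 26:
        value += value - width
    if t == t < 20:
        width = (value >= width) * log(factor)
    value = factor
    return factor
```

Transformed code:
def build(factor):
    t = t - 27
    handle(width)
    t = 35 // value + log(factor)
    if t < factor and factor < factor and (factor < 26):
        value = value + (value - width)
    if t == t and t < 20:
        width = (value >= width) * log(factor)
    value = factor
    return factor

7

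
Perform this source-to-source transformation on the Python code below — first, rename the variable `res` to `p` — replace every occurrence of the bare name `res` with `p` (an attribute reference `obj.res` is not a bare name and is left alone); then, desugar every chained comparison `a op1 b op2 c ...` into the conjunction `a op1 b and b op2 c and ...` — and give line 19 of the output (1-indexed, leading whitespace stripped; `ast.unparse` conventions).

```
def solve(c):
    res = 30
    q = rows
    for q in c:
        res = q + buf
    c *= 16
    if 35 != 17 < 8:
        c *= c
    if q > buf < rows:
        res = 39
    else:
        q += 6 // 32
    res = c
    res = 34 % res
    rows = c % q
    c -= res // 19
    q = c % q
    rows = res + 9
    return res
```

Transformed code:
def solve(c):
    p = 30
    q = rows
    for q in c:
        p = q + buf
    c *= 16
    if 35 != 17 and 17 < 8:
        c *= c
    if q > buf and buf < rows:
        p = 39
    else:
        q += 6 // 32
    p = c
    p = 34 % p
    rows = c % q
    c -= p // 19
    q = c % q
    rows = p + 9
    return p

return p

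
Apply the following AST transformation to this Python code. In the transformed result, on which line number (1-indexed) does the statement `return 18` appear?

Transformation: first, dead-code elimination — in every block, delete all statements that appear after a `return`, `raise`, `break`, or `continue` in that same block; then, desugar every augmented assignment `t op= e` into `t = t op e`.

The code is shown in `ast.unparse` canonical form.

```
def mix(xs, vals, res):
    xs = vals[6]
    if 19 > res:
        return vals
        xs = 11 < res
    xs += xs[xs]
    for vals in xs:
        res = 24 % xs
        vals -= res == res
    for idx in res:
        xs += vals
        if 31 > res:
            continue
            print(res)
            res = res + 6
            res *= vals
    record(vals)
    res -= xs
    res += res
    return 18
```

16

Transformed code:
def mix(xs, vals, res):
    xs = vals[6]
    if 19 > res:
        return vals
    xs = xs + xs[xs]
    for vals in xs:
        res = 24 % xs
        vals = vals - (res == res)
    for idx in res:
        xs = xs + vals
        if 31 > res:
            continue
    record(vals)
    res = res - xs
    res = res + res
    return 18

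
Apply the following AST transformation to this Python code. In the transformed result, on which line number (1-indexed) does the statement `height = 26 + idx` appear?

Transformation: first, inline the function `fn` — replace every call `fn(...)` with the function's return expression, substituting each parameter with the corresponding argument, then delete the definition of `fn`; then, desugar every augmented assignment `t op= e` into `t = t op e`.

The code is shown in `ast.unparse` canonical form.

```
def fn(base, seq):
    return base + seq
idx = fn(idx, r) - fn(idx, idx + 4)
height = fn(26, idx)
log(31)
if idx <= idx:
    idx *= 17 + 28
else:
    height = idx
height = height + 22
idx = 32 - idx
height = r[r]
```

2

Transformed code:
idx = idx + r - (idx + (idx + 4))
height = 26 + idx
log(31)
if idx <= idx:
    idx = idx * (17 + 28)
else:
    height = idx
height = height + 22
idx = 32 - idx
height = r[r]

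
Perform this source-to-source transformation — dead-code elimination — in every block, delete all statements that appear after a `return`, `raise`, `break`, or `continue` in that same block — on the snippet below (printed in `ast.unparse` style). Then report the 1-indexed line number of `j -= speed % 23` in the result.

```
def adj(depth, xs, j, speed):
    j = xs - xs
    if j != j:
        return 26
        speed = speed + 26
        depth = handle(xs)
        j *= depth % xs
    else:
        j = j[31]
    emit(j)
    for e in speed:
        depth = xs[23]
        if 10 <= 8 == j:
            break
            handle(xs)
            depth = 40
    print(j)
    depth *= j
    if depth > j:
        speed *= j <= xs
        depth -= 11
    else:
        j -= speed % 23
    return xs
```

18

Transformed code:
def adj(depth, xs, j, speed):
    j = xs - xs
    if j != j:
        return 26
    else:
        j = j[31]
    emit(j)
    for e in speed:
        depth = xs[23]
        if 10 <= 8 == j:
            break
    print(j)
    depth *= j
    if depth > j:
        speed *= j <= xs
        depth -= 11
    else:
        j -= speed % 23
    return xs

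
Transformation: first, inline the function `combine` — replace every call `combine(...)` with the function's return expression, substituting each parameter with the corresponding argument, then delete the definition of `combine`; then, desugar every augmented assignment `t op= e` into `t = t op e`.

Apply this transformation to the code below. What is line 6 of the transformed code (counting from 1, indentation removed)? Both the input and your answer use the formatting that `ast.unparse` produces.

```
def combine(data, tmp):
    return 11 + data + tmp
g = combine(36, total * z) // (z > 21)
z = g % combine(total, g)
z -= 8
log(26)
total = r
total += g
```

total = total + g

Transformed code:
g = (11 + 36 + total * z) // (z > 21)
z = g % (11 + total + g)
z = z - 8
log(26)
total = r
total = total + g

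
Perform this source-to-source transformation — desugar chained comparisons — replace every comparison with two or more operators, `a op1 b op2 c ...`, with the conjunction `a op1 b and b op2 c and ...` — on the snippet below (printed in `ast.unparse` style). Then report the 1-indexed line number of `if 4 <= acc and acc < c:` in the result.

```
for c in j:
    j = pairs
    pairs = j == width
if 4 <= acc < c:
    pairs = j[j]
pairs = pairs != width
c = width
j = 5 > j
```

4

Transformed code:
for c in j:
    j = pairs
    pairs = j == width
if 4 <= acc and acc < c:
    pairs = j[j]
pairs = pairs != width
c = width
j = 5 > j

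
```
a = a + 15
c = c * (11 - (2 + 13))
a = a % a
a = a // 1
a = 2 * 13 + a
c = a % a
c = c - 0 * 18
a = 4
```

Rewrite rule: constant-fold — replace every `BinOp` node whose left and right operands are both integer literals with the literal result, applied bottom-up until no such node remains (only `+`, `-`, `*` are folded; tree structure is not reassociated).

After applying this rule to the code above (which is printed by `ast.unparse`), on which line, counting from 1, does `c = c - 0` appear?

7

Transformed code:
a = a + 15
c = c * -4
a = a % a
a = a // 1
a = 26 + a
c = a % a
c = c - 0
a = 4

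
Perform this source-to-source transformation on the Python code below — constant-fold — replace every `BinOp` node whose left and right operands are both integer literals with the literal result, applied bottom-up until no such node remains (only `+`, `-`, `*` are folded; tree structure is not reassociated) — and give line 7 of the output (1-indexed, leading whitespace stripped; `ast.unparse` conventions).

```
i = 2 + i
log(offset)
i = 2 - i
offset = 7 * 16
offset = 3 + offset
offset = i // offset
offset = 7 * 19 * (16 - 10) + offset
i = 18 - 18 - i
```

Transformed code:
i = 2 + i
log(offset)
i = 2 - i
offset = 112
offset = 3 + offset
offset = i // offset
offset = 798 + offset
i = 0 - i

offset = 798 + offset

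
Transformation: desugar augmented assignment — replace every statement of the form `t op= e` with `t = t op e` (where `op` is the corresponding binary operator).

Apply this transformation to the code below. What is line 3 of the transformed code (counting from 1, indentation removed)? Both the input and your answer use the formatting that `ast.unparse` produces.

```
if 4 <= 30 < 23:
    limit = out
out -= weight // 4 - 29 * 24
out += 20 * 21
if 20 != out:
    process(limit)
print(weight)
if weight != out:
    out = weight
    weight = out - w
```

out = out - (weight // 4 - 29 * 24)

Transformed code:
if 4 <= 30 < 23:
    limit = out
out = out - (weight // 4 - 29 * 24)
out = out + 20 * 21
if 20 != out:
    process(limit)
print(weight)
if weight != out:
    out = weight
    weight = out - w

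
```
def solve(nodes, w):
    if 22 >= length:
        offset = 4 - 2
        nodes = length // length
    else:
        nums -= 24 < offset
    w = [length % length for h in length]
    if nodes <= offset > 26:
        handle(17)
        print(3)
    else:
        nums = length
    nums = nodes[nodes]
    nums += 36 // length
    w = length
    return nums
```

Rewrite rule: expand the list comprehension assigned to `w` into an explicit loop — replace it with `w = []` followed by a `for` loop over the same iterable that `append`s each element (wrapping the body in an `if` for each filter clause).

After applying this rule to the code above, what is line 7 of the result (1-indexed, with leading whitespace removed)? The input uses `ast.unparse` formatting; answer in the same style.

w = []

Transformed code:
def solve(nodes, w):
    if 22 >= length:
        offset = 4 - 2
        nodes = length // length
    else:
        nums -= 24 < offset
    w = []
    for h in length:
        w.append(length % length)
    if nodes <= offset > 26:
        handle(17)
        print(3)
    else:
        nums = length
    nums = nodes[nodes]
    nums += 36 // length
    w = length
    return nums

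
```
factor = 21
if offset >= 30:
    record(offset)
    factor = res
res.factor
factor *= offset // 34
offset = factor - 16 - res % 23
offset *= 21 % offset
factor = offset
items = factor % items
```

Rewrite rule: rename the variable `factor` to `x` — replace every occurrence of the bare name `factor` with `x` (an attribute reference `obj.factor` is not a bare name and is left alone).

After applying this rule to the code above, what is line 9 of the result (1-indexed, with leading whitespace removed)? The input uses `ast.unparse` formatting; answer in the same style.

Transformed code:
x = 21
if offset >= 30:
    record(offset)
    x = res
res.factor
x *= offset // 34
offset = x - 16 - res % 23
offset *= 21 % offset
x = offset
items = x % items

x = offset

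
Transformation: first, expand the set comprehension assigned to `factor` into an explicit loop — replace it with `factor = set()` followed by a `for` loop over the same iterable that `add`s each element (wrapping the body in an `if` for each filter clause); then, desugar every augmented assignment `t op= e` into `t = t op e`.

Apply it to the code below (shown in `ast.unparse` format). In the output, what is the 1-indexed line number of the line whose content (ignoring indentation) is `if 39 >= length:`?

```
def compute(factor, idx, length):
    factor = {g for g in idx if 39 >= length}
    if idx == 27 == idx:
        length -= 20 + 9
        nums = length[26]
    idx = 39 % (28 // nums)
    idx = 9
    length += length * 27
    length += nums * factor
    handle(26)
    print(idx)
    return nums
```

Transformed code:
def compute(factor, idx, length):
    factor = set()
    for g in idx:
        if 39 >= length:
            factor.add(g)
    if idx == 27 == idx:
        length = length - (20 + 9)
        nums = length[26]
    idx = 39 % (28 // nums)
    idx = 9
    length = length + length * 27
    length = length + nums * factor
    handle(26)
    print(idx)
    return nums

4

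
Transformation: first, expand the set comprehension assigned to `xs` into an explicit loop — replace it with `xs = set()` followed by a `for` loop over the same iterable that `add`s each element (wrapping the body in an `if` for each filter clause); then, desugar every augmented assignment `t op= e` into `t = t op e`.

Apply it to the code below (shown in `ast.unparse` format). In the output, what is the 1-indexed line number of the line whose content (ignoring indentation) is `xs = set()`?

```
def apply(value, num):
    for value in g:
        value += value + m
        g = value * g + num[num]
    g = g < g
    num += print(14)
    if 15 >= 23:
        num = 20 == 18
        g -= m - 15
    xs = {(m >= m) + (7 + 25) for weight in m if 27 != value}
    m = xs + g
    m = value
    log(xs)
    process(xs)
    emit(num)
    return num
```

10

Transformed code:
def apply(value, num):
    for value in g:
        value = value + (value + m)
        g = value * g + num[num]
    g = g < g
    num = num + print(14)
    if 15 >= 23:
        num = 20 == 18
        g = g - (m - 15)
    xs = set()
    for weight in m:
        if 27 != value:
            xs.add((m >= m) + (7 + 25))
    m = xs + g
    m = value
    log(xs)
    process(xs)
    emit(num)
    return num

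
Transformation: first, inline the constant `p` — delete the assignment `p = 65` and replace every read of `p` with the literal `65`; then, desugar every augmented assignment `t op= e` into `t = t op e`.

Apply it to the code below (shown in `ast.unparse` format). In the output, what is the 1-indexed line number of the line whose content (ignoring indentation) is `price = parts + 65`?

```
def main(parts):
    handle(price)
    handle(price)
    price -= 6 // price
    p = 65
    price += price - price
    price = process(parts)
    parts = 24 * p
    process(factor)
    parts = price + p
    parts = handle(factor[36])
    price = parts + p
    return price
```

Transformed code:
def main(parts):
    handle(price)
    handle(price)
    price = price - 6 // price
    price = price + (price - price)
    price = process(parts)
    parts = 24 * 65
    process(factor)
    parts = price + 65
    parts = handle(factor[36])
    price = parts + 65
    return price

11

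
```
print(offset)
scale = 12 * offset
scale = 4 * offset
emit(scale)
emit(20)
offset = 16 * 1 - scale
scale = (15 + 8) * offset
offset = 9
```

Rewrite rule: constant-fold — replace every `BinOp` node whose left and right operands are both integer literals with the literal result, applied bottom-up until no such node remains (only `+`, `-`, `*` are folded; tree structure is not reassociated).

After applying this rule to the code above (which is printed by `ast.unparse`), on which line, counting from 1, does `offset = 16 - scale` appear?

Transformed code:
print(offset)
scale = 12 * offset
scale = 4 * offset
emit(scale)
emit(20)
offset = 16 - scale
scale = 23 * offset
offset = 9

6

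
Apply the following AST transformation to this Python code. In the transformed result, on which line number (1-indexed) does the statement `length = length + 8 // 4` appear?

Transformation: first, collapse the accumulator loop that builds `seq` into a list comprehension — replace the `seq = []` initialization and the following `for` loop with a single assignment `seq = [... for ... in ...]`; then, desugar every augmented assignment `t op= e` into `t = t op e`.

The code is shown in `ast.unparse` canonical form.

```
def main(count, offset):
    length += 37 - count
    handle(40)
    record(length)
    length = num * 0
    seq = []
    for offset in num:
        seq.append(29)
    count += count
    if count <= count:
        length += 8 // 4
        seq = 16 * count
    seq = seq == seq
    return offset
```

9

Transformed code:
def main(count, offset):
    length = length + (37 - count)
    handle(40)
    record(length)
    length = num * 0
    seq = [29 for offset in num]
    count = count + count
    if count <= count:
        length = length + 8 // 4
        seq = 16 * count
    seq = seq == seq
    return offset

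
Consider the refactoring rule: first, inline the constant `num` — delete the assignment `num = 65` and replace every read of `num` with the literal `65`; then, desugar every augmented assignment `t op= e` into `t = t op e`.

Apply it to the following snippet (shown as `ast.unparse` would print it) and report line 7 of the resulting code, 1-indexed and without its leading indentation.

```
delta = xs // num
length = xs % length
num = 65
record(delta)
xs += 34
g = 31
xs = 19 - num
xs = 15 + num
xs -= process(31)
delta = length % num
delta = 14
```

xs = 15 + 65

Transformed code:
delta = xs // 65
length = xs % length
record(delta)
xs = xs + 34
g = 31
xs = 19 - 65
xs = 15 + 65
xs = xs - process(31)
delta = length % 65
delta = 14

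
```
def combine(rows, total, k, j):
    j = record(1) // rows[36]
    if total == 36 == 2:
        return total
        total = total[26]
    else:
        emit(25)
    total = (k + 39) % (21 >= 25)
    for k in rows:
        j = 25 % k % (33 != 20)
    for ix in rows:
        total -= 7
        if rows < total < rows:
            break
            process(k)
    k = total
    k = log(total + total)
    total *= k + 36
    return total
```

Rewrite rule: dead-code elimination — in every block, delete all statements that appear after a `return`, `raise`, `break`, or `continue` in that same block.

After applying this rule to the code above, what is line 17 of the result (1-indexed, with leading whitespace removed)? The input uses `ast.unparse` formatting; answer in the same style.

Transformed code:
def combine(rows, total, k, j):
    j = record(1) // rows[36]
    if total == 36 == 2:
        return total
    else:
        emit(25)
    total = (k + 39) % (21 >= 25)
    for k in rows:
        j = 25 % k % (33 != 20)
    for ix in rows:
        total -= 7
        if rows < total < rows:
            break
    k = total
    k = log(total + total)
    total *= k + 36
    return total

return total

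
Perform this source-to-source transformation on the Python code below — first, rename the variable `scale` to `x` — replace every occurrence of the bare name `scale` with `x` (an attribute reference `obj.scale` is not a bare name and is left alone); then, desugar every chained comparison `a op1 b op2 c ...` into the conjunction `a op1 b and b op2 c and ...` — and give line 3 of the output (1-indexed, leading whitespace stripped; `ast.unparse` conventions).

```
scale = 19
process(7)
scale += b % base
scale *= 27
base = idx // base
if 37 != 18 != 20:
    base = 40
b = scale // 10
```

x += b % base

Transformed code:
x = 19
process(7)
x += b % base
x *= 27
base = idx // base
if 37 != 18 and 18 != 20:
    base = 40
b = x // 10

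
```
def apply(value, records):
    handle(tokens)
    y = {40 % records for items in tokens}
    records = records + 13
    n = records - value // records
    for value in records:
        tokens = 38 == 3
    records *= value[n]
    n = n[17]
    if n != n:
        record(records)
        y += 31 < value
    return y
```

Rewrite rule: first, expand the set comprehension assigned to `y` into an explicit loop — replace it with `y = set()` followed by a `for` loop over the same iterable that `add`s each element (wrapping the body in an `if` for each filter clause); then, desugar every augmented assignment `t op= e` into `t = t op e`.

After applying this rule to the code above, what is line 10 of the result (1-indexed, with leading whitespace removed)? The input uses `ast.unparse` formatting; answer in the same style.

Transformed code:
def apply(value, records):
    handle(tokens)
    y = set()
    for items in tokens:
        y.add(40 % records)
    records = records + 13
    n = records - value // records
    for value in records:
        tokens = 38 == 3
    records = records * value[n]
    n = n[17]
    if n != n:
        record(records)
        y = y + (31 < value)
    return y

records = records * value[n]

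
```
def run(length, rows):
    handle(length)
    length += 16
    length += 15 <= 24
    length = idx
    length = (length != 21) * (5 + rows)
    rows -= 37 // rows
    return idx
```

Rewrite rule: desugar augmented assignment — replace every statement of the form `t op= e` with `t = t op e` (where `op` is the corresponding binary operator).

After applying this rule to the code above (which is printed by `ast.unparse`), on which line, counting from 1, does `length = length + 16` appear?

Transformed code:
def run(length, rows):
    handle(length)
    length = length + 16
    length = length + (15 <= 24)
    length = idx
    length = (length != 21) * (5 + rows)
    rows = rows - 37 // rows
    return idx

3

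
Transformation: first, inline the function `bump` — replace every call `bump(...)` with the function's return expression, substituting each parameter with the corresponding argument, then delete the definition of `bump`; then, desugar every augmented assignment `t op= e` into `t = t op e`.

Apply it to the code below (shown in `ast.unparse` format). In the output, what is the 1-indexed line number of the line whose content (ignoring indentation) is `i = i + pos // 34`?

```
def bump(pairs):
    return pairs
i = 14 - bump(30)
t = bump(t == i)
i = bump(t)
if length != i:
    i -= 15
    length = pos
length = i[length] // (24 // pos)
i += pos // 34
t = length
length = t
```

8

Transformed code:
i = 14 - 30
t = t == i
i = t
if length != i:
    i = i - 15
    length = pos
length = i[length] // (24 // pos)
i = i + pos // 34
t = length
length = t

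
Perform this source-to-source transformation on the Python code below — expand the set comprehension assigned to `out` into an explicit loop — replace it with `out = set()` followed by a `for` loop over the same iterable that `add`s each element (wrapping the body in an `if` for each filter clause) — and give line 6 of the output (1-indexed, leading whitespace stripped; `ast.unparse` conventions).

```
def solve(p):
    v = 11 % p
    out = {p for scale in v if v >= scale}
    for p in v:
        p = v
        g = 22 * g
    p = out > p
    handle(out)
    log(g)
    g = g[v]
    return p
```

Transformed code:
def solve(p):
    v = 11 % p
    out = set()
    for scale in v:
        if v >= scale:
            out.add(p)
    for p in v:
        p = v
        g = 22 * g
    p = out > p
    handle(out)
    log(g)
    g = g[v]
    return p

out.add(p)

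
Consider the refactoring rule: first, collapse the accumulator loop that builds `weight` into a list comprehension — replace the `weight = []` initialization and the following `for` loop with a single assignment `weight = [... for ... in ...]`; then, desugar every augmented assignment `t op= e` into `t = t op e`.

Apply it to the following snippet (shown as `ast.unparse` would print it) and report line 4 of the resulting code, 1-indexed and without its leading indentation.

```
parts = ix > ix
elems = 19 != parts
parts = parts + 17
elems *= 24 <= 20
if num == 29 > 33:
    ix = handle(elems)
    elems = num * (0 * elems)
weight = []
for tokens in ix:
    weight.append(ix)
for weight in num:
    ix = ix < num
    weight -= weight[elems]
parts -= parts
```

elems = elems * (24 <= 20)

Transformed code:
parts = ix > ix
elems = 19 != parts
parts = parts + 17
elems = elems * (24 <= 20)
if num == 29 > 33:
    ix = handle(elems)
    elems = num * (0 * elems)
weight = [ix for tokens in ix]
for weight in num:
    ix = ix < num
    weight = weight - weight[elems]
parts = parts - parts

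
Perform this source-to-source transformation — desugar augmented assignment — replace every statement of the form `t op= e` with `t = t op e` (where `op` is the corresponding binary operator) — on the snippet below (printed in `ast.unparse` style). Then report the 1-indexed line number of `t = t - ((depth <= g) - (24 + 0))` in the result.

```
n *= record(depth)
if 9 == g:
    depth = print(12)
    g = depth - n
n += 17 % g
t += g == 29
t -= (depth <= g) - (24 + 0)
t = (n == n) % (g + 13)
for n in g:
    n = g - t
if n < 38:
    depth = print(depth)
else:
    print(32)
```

Transformed code:
n = n * record(depth)
if 9 == g:
    depth = print(12)
    g = depth - n
n = n + 17 % g
t = t + (g == 29)
t = t - ((depth <= g) - (24 + 0))
t = (n == n) % (g + 13)
for n in g:
    n = g - t
if n < 38:
    depth = print(depth)
else:
    print(32)

7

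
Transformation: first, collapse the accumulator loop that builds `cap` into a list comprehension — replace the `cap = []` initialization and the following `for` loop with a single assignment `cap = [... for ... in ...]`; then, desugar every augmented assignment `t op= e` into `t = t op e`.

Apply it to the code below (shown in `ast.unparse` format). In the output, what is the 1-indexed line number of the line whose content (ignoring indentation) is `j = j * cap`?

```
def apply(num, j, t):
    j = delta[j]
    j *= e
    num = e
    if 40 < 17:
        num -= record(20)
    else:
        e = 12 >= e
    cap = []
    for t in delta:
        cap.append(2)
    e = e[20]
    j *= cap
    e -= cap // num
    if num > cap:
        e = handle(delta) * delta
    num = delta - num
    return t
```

11

Transformed code:
def apply(num, j, t):
    j = delta[j]
    j = j * e
    num = e
    if 40 < 17:
        num = num - record(20)
    else:
        e = 12 >= e
    cap = [2 for t in delta]
    e = e[20]
    j = j * cap
    e = e - cap // num
    if num > cap:
        e = handle(delta) * delta
    num = delta - num
    return t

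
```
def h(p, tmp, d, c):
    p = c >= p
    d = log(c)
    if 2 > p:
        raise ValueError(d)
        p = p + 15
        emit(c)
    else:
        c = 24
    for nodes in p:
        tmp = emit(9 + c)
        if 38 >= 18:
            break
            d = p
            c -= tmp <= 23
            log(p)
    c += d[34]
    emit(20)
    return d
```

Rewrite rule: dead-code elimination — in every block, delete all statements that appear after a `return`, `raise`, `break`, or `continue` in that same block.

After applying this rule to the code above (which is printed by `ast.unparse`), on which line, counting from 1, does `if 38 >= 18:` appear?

Transformed code:
def h(p, tmp, d, c):
    p = c >= p
    d = log(c)
    if 2 > p:
        raise ValueError(d)
    else:
        c = 24
    for nodes in p:
        tmp = emit(9 + c)
        if 38 >= 18:
            break
    c += d[34]
    emit(20)
    return d

10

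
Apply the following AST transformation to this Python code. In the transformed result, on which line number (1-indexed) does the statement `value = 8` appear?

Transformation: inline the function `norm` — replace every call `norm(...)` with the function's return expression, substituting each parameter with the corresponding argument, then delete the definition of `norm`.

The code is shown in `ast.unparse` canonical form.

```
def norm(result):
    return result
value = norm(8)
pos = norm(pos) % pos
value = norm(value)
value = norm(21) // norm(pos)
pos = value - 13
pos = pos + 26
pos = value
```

Transformed code:
value = 8
pos = pos % pos
value = value
value = 21 // pos
pos = value - 13
pos = pos + 26
pos = value

1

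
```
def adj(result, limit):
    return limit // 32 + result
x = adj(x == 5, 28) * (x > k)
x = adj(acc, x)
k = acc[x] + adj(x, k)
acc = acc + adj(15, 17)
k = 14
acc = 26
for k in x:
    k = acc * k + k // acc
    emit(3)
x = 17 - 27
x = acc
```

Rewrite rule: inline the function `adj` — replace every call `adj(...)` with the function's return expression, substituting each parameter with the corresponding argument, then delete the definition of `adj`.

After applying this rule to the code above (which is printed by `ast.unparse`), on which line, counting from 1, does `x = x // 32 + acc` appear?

2

Transformed code:
x = (28 // 32 + (x == 5)) * (x > k)
x = x // 32 + acc
k = acc[x] + (k // 32 + x)
acc = acc + (17 // 32 + 15)
k = 14
acc = 26
for k in x:
    k = acc * k + k // acc
    emit(3)
x = 17 - 27
x = acc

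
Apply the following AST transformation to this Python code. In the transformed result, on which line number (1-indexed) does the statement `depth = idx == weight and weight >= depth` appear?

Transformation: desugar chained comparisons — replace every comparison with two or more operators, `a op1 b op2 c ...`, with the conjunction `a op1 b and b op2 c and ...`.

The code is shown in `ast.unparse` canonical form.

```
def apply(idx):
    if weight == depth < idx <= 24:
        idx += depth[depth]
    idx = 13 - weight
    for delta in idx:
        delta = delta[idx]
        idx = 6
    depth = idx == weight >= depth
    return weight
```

Transformed code:
def apply(idx):
    if weight == depth and depth < idx and (idx <= 24):
        idx += depth[depth]
    idx = 13 - weight
    for delta in idx:
        delta = delta[idx]
        idx = 6
    depth = idx == weight and weight >= depth
    return weight

8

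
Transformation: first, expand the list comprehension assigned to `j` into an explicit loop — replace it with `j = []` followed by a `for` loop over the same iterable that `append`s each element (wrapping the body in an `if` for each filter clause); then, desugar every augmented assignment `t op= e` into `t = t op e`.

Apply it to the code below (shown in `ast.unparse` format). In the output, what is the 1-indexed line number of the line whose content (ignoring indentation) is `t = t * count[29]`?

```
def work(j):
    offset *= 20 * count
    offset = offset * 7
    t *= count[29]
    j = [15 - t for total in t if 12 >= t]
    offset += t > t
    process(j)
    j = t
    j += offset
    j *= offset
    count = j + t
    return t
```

Transformed code:
def work(j):
    offset = offset * (20 * count)
    offset = offset * 7
    t = t * count[29]
    j = []
    for total in t:
        if 12 >= t:
            j.append(15 - t)
    offset = offset + (t > t)
    process(j)
    j = t
    j = j + offset
    j = j * offset
    count = j + t
    return t

4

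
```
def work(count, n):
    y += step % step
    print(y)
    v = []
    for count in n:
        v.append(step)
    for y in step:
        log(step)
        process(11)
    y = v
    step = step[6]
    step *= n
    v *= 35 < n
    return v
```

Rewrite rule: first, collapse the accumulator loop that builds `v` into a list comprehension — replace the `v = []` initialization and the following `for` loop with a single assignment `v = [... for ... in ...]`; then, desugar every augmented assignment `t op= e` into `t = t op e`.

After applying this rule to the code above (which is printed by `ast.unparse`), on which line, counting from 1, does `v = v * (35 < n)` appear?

Transformed code:
def work(count, n):
    y = y + step % step
    print(y)
    v = [step for count in n]
    for y in step:
        log(step)
        process(11)
    y = v
    step = step[6]
    step = step * n
    v = v * (35 < n)
    return v

11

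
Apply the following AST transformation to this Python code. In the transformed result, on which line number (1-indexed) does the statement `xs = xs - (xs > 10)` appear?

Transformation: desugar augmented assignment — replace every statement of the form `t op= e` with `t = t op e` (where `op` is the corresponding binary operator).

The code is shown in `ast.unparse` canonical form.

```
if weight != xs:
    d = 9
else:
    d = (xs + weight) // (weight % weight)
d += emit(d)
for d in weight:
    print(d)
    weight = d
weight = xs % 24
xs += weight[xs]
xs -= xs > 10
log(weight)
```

Transformed code:
if weight != xs:
    d = 9
else:
    d = (xs + weight) // (weight % weight)
d = d + emit(d)
for d in weight:
    print(d)
    weight = d
weight = xs % 24
xs = xs + weight[xs]
xs = xs - (xs > 10)
log(weight)

11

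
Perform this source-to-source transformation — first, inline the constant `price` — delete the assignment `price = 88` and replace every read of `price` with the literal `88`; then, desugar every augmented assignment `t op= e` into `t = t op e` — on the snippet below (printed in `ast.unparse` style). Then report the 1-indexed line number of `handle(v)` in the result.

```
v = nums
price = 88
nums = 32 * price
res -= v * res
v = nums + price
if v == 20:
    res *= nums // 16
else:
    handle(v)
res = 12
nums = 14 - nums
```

Transformed code:
v = nums
nums = 32 * 88
res = res - v * res
v = nums + 88
if v == 20:
    res = res * (nums // 16)
else:
    handle(v)
res = 12
nums = 14 - nums

8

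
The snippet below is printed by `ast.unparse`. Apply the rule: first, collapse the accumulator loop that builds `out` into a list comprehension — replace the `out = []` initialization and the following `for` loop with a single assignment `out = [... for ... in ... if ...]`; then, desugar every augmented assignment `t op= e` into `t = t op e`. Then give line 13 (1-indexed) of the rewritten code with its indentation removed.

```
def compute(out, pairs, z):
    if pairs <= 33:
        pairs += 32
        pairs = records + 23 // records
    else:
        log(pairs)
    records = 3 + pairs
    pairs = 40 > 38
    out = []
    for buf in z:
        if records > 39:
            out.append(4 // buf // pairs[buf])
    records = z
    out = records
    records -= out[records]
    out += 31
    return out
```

out = out + 31

Transformed code:
def compute(out, pairs, z):
    if pairs <= 33:
        pairs = pairs + 32
        pairs = records + 23 // records
    else:
        log(pairs)
    records = 3 + pairs
    pairs = 40 > 38
    out = [4 // buf // pairs[buf] for buf in z if records > 39]
    records = z
    out = records
    records = records - out[records]
    out = out + 31
    return out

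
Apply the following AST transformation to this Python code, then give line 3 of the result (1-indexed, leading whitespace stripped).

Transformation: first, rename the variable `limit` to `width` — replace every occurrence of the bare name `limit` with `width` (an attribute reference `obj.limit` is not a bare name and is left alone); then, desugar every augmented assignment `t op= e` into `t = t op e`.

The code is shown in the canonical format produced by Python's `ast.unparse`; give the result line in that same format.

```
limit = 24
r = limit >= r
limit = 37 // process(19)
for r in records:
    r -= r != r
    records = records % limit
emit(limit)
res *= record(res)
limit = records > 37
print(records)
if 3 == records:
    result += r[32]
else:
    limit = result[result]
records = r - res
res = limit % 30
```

width = 37 // process(19)

Transformed code:
width = 24
r = width >= r
width = 37 // process(19)
for r in records:
    r = r - (r != r)
    records = records % width
emit(width)
res = res * record(res)
width = records > 37
print(records)
if 3 == records:
    result = result + r[32]
else:
    width = result[result]
records = r - res
res = width % 30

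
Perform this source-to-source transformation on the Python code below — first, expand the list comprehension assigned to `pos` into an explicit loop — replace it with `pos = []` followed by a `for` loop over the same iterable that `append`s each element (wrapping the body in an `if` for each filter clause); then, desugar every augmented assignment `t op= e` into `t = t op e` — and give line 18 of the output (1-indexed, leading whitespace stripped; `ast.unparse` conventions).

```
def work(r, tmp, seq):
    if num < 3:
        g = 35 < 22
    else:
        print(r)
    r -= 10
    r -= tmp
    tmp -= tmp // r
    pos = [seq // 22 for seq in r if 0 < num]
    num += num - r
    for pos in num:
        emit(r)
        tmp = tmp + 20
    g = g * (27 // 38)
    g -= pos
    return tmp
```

Transformed code:
def work(r, tmp, seq):
    if num < 3:
        g = 35 < 22
    else:
        print(r)
    r = r - 10
    r = r - tmp
    tmp = tmp - tmp // r
    pos = []
    for seq in r:
        if 0 < num:
            pos.append(seq // 22)
    num = num + (num - r)
    for pos in num:
        emit(r)
        tmp = tmp + 20
    g = g * (27 // 38)
    g = g - pos
    return tmp

g = g - pos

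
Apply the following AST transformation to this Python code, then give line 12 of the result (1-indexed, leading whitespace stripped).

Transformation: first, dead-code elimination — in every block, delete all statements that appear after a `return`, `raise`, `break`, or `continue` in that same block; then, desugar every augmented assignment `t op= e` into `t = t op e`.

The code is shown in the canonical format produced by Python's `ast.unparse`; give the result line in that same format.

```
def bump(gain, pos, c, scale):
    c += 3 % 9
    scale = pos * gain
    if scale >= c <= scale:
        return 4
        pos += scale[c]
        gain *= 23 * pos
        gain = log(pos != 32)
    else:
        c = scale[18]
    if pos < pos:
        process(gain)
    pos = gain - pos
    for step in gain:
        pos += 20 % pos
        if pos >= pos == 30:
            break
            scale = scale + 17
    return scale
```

Transformed code:
def bump(gain, pos, c, scale):
    c = c + 3 % 9
    scale = pos * gain
    if scale >= c <= scale:
        return 4
    else:
        c = scale[18]
    if pos < pos:
        process(gain)
    pos = gain - pos
    for step in gain:
        pos = pos + 20 % pos
        if pos >= pos == 30:
            break
    return scale

pos = pos + 20 % pos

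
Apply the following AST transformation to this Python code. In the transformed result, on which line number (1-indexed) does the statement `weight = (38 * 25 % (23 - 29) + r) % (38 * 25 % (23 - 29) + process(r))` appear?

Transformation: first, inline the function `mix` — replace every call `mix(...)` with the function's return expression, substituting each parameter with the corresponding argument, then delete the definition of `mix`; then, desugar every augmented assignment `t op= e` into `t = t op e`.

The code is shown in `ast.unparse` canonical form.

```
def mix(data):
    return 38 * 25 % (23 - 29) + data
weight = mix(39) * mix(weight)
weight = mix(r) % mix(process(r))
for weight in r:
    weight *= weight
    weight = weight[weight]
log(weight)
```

2

Transformed code:
weight = (38 * 25 % (23 - 29) + 39) * (38 * 25 % (23 - 29) + weight)
weight = (38 * 25 % (23 - 29) + r) % (38 * 25 % (23 - 29) + process(r))
for weight in r:
    weight = weight * weight
    weight = weight[weight]
log(weight)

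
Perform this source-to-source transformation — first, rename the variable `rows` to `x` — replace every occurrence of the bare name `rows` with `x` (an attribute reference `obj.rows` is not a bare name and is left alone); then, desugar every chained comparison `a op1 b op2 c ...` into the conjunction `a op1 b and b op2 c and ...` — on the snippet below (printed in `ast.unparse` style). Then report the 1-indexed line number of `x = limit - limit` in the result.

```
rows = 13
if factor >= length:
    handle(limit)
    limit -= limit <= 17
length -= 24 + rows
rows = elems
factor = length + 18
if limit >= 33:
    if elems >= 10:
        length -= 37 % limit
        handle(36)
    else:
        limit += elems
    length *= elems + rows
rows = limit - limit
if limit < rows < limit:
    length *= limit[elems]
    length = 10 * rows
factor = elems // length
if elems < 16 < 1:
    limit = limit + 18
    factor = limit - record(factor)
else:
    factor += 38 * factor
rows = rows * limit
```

15

Transformed code:
x = 13
if factor >= length:
    handle(limit)
    limit -= limit <= 17
length -= 24 + x
x = elems
factor = length + 18
if limit >= 33:
    if elems >= 10:
        length -= 37 % limit
        handle(36)
    else:
        limit += elems
    length *= elems + x
x = limit - limit
if limit < x and x < limit:
    length *= limit[elems]
    length = 10 * x
factor = elems // length
if elems < 16 and 16 < 1:
    limit = limit + 18
    factor = limit - record(factor)
else:
    factor += 38 * factor
x = x * limit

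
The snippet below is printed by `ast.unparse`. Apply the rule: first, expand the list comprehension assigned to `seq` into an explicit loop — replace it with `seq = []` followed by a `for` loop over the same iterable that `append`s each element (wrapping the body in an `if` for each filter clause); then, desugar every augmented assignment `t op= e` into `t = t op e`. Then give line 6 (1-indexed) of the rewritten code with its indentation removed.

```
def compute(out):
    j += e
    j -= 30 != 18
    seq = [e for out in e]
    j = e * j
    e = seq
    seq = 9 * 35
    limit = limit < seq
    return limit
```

seq.append(e)

Transformed code:
def compute(out):
    j = j + e
    j = j - (30 != 18)
    seq = []
    for out in e:
        seq.append(e)
    j = e * j
    e = seq
    seq = 9 * 35
    limit = limit < seq
    return limit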